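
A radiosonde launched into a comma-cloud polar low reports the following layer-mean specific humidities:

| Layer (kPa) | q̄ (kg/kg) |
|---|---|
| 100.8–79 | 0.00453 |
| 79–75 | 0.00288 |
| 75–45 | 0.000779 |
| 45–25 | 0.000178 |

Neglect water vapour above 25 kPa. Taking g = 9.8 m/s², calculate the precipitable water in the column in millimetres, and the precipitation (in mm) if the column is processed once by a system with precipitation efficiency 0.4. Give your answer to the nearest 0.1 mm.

PW ≈ 14.0 mm; precipitation ≈ 5.6 mm

Precipitable water is the column-integrated vapour mass per unit area: PW = (1/g) Σ q̄ Δp, with q in kg/kg and Δp in Pa (1 kg/m² of water = 1 mm).
Layer 100.8–79 kPa: Δp = 218 hPa = 21800 Pa, q̄ = 0.00453 kg/kg → 0.00453 × 21800 / 9.8 = 10.08 mm
Layer 79–75 kPa: Δp = 40 hPa = 4000 Pa, q̄ = 0.00288 kg/kg → 0.00288 × 4000 / 9.8 = 1.18 mm
Layer 75–45 kPa: Δp = 300 hPa = 30000 Pa, q̄ = 0.000779 kg/kg → 0.000779 × 30000 / 9.8 = 2.38 mm
Layer 45–25 kPa: Δp = 200 hPa = 20000 Pa, q̄ = 0.000178 kg/kg → 0.000178 × 20000 / 9.8 = 0.36 mm
PW = 10.08 + 1.18 + 2.38 + 0.36 = 14.00 ≈ 14.0 mm.
Precipitation = ε × PW = 0.4 × 14.0 = 5.6 mm.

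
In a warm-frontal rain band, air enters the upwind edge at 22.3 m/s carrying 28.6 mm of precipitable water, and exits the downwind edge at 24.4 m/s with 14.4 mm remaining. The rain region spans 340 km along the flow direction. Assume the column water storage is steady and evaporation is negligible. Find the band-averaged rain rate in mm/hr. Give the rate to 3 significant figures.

R ≈ 3.03 mm/hr

Column moisture flux per unit crosswind length is F = V × PW.
Inflow: F_in = 22.3 × 28.6 = 637.78 mm·m/s
Outflow: F_out = 24.4 × 14.4 = 351.36 mm·m/s
Steady-state rate R = (F_in − F_out)/L = (637.78 − 351.36) / 340000 m = 8.424e-04 mm/s.
R = 8.424e-04 × 3600 = 3.03 mm/hr.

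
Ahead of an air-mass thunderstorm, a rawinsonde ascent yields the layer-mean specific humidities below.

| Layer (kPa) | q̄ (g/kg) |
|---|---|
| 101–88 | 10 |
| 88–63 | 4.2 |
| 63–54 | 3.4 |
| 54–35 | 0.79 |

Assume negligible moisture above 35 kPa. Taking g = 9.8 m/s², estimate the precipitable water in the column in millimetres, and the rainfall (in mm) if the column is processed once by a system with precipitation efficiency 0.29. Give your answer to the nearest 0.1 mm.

PW ≈ 28.6 mm; rainfall ≈ 8.3 mm

Precipitable water is the column-integrated vapour mass per unit area: PW = (1/g) Σ q̄ Δp, with q in kg/kg and Δp in Pa (1 kg/m² of water = 1 mm).
Layer 101–88 kPa: Δp = 130 hPa = 13000 Pa, q̄ = 0.01 kg/kg → 0.01 × 13000 / 9.8 = 13.27 mm
Layer 88–63 kPa: Δp = 250 hPa = 25000 Pa, q̄ = 0.0042 kg/kg → 0.0042 × 25000 / 9.8 = 10.71 mm
Layer 63–54 kPa: Δp = 90 hPa = 9000 Pa, q̄ = 0.0034 kg/kg → 0.0034 × 9000 / 9.8 = 3.12 mm
Layer 54–35 kPa: Δp = 190 hPa = 19000 Pa, q̄ = 0.00079 kg/kg → 0.00079 × 19000 / 9.8 = 1.53 mm
PW = 13.27 + 10.71 + 3.12 + 1.53 = 28.63 ≈ 28.6 mm.
Rainfall = ε × PW = 0.29 × 28.6 = 8.3 mm.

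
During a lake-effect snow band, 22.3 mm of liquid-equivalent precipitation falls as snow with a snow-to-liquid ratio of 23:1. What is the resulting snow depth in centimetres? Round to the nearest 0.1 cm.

snow depth ≈ 51.3 cm

Snow depth = liquid × ratio = 22.3 mm × 23 = 512.9 mm = 51.3 cm.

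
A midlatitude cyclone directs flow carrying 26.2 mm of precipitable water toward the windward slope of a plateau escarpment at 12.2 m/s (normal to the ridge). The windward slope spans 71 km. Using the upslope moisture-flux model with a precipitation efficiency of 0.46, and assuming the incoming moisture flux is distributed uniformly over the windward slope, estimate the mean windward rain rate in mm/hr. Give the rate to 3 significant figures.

Incoming column moisture flux per unit ridge length: F = V × PW = 12.2 × 26.2 = 319.64 mm·m/s.
Spread over the 71 km slope with efficiency ε = 0.46: R = ε·F/W = 0.46 × 319.64 / 71000 m = 2.071e-03 mm/s.
R = 2.071e-03 × 3600 = 7.46 mm/hr.

R ≈ 7.46 mm/hr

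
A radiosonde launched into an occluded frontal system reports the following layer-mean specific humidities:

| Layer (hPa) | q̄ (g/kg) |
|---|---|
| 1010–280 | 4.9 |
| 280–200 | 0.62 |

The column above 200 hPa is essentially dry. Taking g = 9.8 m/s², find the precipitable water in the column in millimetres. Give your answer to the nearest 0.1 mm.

Precipitable water is the column-integrated vapour mass per unit area: PW = (1/g) Σ q̄ Δp, with q in kg/kg and Δp in Pa (1 kg/m² of water = 1 mm).
Layer 1010–280 hPa: Δp = 730 hPa = 73000 Pa, q̄ = 0.0049 kg/kg → 0.0049 × 73000 / 9.8 = 36.50 mm
Layer 280–200 hPa: Δp = 80 hPa = 8000 Pa, q̄ = 0.00062 kg/kg → 0.00062 × 8000 / 9.8 = 0.51 mm
PW = 36.50 + 0.51 = 37.01 ≈ 37.0 mm.

PW ≈ 37.0 mm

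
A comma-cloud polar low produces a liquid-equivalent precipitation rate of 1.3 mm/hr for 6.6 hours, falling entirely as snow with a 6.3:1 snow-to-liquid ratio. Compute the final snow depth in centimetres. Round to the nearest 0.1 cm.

snow depth ≈ 5.4 cm

Liquid-equivalent depth = 1.3 × 6.6 = 8.58 mm.
Snow depth = 8.58 mm × 6.3 = 54.054 mm = 5.4 cm.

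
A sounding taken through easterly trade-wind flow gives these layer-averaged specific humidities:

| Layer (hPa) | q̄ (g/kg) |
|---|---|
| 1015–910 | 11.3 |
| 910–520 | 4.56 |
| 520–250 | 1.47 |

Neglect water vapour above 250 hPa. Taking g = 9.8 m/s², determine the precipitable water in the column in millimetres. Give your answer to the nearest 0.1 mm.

Precipitable water is the column-integrated vapour mass per unit area: PW = (1/g) Σ q̄ Δp, with q in kg/kg and Δp in Pa (1 kg/m² of water = 1 mm).
Layer 1015–910 hPa: Δp = 105 hPa = 10500 Pa, q̄ = 0.0113 kg/kg → 0.0113 × 10500 / 9.8 = 12.11 mm
Layer 910–520 hPa: Δp = 390 hPa = 39000 Pa, q̄ = 0.00456 kg/kg → 0.00456 × 39000 / 9.8 = 18.15 mm
Layer 520–250 hPa: Δp = 270 hPa = 27000 Pa, q̄ = 0.00147 kg/kg → 0.00147 × 27000 / 9.8 = 4.05 mm
PW = 12.11 + 18.15 + 4.05 = 34.31 ≈ 34.3 mm.

PW ≈ 34.3 mm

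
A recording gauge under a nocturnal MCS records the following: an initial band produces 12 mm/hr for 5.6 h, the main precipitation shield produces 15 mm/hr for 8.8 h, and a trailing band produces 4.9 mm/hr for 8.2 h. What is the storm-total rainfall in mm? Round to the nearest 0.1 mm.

total ≈ 239.4 mm

Total = Σ Rᵢ Δtᵢ = 12 × 5.6 + 15 × 8.8 + 4.9 × 8.2
      = 67.2 + 132 + 40.18 = 239.4 mm.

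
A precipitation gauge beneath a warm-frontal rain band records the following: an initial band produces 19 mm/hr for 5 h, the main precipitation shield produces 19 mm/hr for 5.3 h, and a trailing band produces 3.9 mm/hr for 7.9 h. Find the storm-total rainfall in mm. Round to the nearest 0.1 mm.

total ≈ 226.5 mm

Total = Σ Rᵢ Δtᵢ = 19 × 5 + 19 × 5.3 + 3.9 × 7.9
      = 95 + 100.7 + 30.81 = 226.5 mm.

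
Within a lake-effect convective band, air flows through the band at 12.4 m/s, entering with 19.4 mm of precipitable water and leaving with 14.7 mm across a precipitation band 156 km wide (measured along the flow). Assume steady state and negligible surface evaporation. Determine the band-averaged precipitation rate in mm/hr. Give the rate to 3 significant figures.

Column moisture flux per unit crosswind length is F = V × PW.
Inflow: F_in = 12.4 × 19.4 = 240.56 mm·m/s
Outflow: F_out = 12.4 × 14.7 = 182.28 mm·m/s
Steady-state rate R = (F_in − F_out)/L = (240.56 − 182.28) / 156000 m = 3.736e-04 mm/s.
R = 3.736e-04 × 3600 = 1.34 mm/hr.

R ≈ 1.34 mm/hr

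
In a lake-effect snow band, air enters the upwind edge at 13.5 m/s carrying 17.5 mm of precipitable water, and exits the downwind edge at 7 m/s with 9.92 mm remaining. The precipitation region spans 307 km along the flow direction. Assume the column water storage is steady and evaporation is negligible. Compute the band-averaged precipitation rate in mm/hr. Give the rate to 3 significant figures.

Column moisture flux per unit crosswind length is F = V × PW.
Inflow: F_in = 13.5 × 17.5 = 236.25 mm·m/s
Outflow: F_out = 7 × 9.92 = 69.44 mm·m/s
Steady-state rate R = (F_in − F_out)/L = (236.25 − 69.44) / 307000 m = 5.434e-04 mm/s.
R = 5.434e-04 × 3600 = 1.96 mm/hr.

R ≈ 1.96 mm/hr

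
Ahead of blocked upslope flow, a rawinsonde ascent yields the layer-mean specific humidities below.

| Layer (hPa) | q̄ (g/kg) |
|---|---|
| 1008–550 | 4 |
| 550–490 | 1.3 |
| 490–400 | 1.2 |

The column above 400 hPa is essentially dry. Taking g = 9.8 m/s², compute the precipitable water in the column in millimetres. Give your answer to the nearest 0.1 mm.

Precipitable water is the column-integrated vapour mass per unit area: PW = (1/g) Σ q̄ Δp, with q in kg/kg and Δp in Pa (1 kg/m² of water = 1 mm).
Layer 1008–550 hPa: Δp = 458 hPa = 45800 Pa, q̄ = 0.004 kg/kg → 0.004 × 45800 / 9.8 = 18.69 mm
Layer 550–490 hPa: Δp = 60 hPa = 6000 Pa, q̄ = 0.0013 kg/kg → 0.0013 × 6000 / 9.8 = 0.80 mm
Layer 490–400 hPa: Δp = 90 hPa = 9000 Pa, q̄ = 0.0012 kg/kg → 0.0012 × 9000 / 9.8 = 1.10 mm
PW = 18.69 + 0.80 + 1.10 = 20.59 ≈ 20.6 mm.

PW ≈ 20.6 mm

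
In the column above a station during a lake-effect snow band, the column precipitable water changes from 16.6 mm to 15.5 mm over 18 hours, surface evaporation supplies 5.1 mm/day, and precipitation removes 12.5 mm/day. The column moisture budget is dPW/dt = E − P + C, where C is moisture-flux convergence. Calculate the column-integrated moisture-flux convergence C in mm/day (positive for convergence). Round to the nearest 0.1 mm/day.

dPW/dt = (15.5 − 16.6) mm / (18/24 day) = -1.467 mm/day.
C = dPW/dt − E + P = (-1.467) − 5.1 + 12.5 = 5.9 mm/day.

C ≈ 5.9 mm/day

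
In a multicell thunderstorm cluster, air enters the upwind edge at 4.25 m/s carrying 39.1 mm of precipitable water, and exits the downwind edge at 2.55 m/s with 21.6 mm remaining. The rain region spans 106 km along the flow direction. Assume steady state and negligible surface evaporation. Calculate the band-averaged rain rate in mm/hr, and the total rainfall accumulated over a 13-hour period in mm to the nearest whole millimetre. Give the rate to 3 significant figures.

Column moisture flux per unit crosswind length is F = V × PW.
Inflow: F_in = 4.25 × 39.1 = 166.175 mm·m/s
Outflow: F_out = 2.55 × 21.6 = 55.08 mm·m/s
Steady-state rate R = (F_in − F_out)/L = (166.175 − 55.08) / 106000 m = 1.048e-03 mm/s.
R = 1.048e-03 × 3600 = 3.77 mm/hr.
Over 13 h: total = 3.77 × 13 = 49.01 ≈ 49 mm.

R ≈ 3.77 mm/hr; total ≈ 49 mm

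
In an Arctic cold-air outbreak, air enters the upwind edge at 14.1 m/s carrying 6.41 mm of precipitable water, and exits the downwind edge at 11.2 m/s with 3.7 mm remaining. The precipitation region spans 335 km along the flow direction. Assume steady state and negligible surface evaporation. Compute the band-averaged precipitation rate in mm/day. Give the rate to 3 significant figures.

Column moisture flux per unit crosswind length is F = V × PW.
Inflow: F_in = 14.1 × 6.41 = 90.381 mm·m/s
Outflow: F_out = 11.2 × 3.7 = 41.44 mm·m/s
Steady-state rate R = (F_in − F_out)/L = (90.381 − 41.44) / 335000 m = 1.461e-04 mm/s.
R = 1.461e-04 × 3600 × 24 = 12.6 mm/day.

R ≈ 12.6 mm/day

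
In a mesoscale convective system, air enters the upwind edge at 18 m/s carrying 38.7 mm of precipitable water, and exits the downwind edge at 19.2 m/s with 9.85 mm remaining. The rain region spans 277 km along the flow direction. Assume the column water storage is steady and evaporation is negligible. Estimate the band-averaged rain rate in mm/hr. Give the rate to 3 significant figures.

Column moisture flux per unit crosswind length is F = V × PW.
Inflow: F_in = 18 × 38.7 = 696.6 mm·m/s
Outflow: F_out = 19.2 × 9.85 = 189.12 mm·m/s
Steady-state rate R = (F_in − F_out)/L = (696.6 − 189.12) / 277000 m = 1.832e-03 mm/s.
R = 1.832e-03 × 3600 = 6.60 mm/hr.

R ≈ 6.60 mm/hr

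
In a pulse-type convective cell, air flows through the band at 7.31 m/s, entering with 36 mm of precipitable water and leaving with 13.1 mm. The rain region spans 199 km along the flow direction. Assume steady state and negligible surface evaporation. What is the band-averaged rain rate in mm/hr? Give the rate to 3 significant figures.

Column moisture flux per unit crosswind length is F = V × PW.
Inflow: F_in = 7.31 × 36 = 263.16 mm·m/s
Outflow: F_out = 7.31 × 13.1 = 95.761 mm·m/s
Steady-state rate R = (F_in − F_out)/L = (263.16 − 95.761) / 199000 m = 8.412e-04 mm/s.
R = 8.412e-04 × 3600 = 3.03 mm/hr.

R ≈ 3.03 mm/hr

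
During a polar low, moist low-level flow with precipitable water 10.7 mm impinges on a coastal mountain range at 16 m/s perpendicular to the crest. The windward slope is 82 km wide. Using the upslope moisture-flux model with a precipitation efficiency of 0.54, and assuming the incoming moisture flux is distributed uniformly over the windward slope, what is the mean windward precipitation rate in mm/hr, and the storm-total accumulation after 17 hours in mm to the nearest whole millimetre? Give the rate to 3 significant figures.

Incoming column moisture flux per unit ridge length: F = V × PW = 16 × 10.7 = 171.2 mm·m/s.
Spread over the 82 km slope with efficiency ε = 0.54: R = ε·F/W = 0.54 × 171.2 / 82000 m = 1.127e-03 mm/s.
R = 1.127e-03 × 3600 = 4.06 mm/hr.
Over 17 h: total = 4.06 × 17 = 69.02 ≈ 69 mm.

R ≈ 4.06 mm/hr; total ≈ 69 mm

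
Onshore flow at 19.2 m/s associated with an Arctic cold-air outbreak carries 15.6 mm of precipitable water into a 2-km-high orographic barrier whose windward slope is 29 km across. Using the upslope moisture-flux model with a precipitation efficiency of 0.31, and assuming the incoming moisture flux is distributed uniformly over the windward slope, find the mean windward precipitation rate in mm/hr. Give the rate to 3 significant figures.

Incoming column moisture flux per unit ridge length: F = V × PW = 19.2 × 15.6 = 299.52 mm·m/s.
Spread over the 29 km slope with efficiency ε = 0.31: R = ε·F/W = 0.31 × 299.52 / 29000 m = 3.202e-03 mm/s.
R = 3.202e-03 × 3600 = 11.5 mm/hr.

R ≈ 11.5 mm/hr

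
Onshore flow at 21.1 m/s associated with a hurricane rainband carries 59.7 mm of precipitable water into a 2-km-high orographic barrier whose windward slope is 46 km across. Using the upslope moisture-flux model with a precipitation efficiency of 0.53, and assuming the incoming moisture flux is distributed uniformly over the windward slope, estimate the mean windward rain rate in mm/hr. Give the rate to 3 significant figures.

R ≈ 52.2 mm/hr

Incoming column moisture flux per unit ridge length: F = V × PW = 21.1 × 59.7 = 1259.67 mm·m/s.
Spread over the 46 km slope with efficiency ε = 0.53: R = ε·F/W = 0.53 × 1259.67 / 46000 m = 1.451e-02 mm/s.
R = 1.451e-02 × 3600 = 52.2 mm/hr.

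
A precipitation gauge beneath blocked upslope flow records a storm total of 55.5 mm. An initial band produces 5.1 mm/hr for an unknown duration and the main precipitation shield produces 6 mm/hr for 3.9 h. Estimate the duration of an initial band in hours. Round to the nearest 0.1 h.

Known phases: 6 × 3.9 = 23.4 mm.
Remaining depth = 55.5 − 23.4 = 32.1 mm.
Duration = 32.1 / 5.1 = 6.3 h.

duration ≈ 6.3 h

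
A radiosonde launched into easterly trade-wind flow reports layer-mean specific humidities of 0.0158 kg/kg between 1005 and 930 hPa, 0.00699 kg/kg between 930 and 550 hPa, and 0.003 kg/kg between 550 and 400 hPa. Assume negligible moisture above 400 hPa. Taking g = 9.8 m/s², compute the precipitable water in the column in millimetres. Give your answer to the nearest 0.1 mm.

PW ≈ 43.8 mm

Precipitable water is the column-integrated vapour mass per unit area: PW = (1/g) Σ q̄ Δp, with q in kg/kg and Δp in Pa (1 kg/m² of water = 1 mm).
Layer 1005–930 hPa: Δp = 75 hPa = 7500 Pa, q̄ = 0.0158 kg/kg → 0.0158 × 7500 / 9.8 = 12.09 mm
Layer 930–550 hPa: Δp = 380 hPa = 38000 Pa, q̄ = 0.00699 kg/kg → 0.00699 × 38000 / 9.8 = 27.10 mm
Layer 550–400 hPa: Δp = 150 hPa = 15000 Pa, q̄ = 0.003 kg/kg → 0.003 × 15000 / 9.8 = 4.59 mm
PW = 12.09 + 27.10 + 4.59 = 43.78 ≈ 43.8 mm.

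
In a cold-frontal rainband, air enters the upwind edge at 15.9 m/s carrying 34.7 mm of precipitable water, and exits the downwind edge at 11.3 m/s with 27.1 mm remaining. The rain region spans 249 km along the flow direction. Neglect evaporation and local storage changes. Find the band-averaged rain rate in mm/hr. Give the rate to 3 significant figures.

Column moisture flux per unit crosswind length is F = V × PW.
Inflow: F_in = 15.9 × 34.7 = 551.73 mm·m/s
Outflow: F_out = 11.3 × 27.1 = 306.23 mm·m/s
Steady-state rate R = (F_in − F_out)/L = (551.73 − 306.23) / 249000 m = 9.859e-04 mm/s.
R = 9.859e-04 × 3600 = 3.55 mm/hr.

R ≈ 3.55 mm/hr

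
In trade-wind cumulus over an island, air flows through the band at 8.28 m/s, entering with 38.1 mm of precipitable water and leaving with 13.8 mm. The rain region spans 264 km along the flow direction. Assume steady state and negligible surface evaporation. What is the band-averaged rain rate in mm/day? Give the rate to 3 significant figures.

Column moisture flux per unit crosswind length is F = V × PW.
Inflow: F_in = 8.28 × 38.1 = 315.468 mm·m/s
Outflow: F_out = 8.28 × 13.8 = 114.264 mm·m/s
Steady-state rate R = (F_in − F_out)/L = (315.468 − 114.264) / 264000 m = 7.621e-04 mm/s.
R = 7.621e-04 × 3600 × 24 = 65.8 mm/day.

R ≈ 65.8 mm/day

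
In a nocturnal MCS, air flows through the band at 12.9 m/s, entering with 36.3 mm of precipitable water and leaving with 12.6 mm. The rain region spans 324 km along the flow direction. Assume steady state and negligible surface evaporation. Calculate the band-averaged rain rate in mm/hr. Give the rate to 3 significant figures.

R ≈ 3.40 mm/hr

Column moisture flux per unit crosswind length is F = V × PW.
Inflow: F_in = 12.9 × 36.3 = 468.27 mm·m/s
Outflow: F_out = 12.9 × 12.6 = 162.54 mm·m/s
Steady-state rate R = (F_in − F_out)/L = (468.27 − 162.54) / 324000 m = 9.436e-04 mm/s.
R = 9.436e-04 × 3600 = 3.40 mm/hr.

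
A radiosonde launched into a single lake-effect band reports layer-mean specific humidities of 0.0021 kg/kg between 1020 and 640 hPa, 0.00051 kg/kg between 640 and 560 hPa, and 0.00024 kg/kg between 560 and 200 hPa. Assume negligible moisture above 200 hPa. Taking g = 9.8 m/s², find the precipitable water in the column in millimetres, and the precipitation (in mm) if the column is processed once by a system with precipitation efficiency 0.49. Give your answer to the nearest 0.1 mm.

Precipitable water is the column-integrated vapour mass per unit area: PW = (1/g) Σ q̄ Δp, with q in kg/kg and Δp in Pa (1 kg/m² of water = 1 mm).
Layer 1020–640 hPa: Δp = 380 hPa = 38000 Pa, q̄ = 0.0021 kg/kg → 0.0021 × 38000 / 9.8 = 8.14 mm
Layer 640–560 hPa: Δp = 80 hPa = 8000 Pa, q̄ = 0.00051 kg/kg → 0.00051 × 8000 / 9.8 = 0.42 mm
Layer 560–200 hPa: Δp = 360 hPa = 36000 Pa, q̄ = 0.00024 kg/kg → 0.00024 × 36000 / 9.8 = 0.88 mm
PW = 8.14 + 0.42 + 0.88 = 9.44 ≈ 9.4 mm.
Precipitation = ε × PW = 0.49 × 9.4 = 4.6 mm.

PW ≈ 9.4 mm; precipitation ≈ 4.6 mm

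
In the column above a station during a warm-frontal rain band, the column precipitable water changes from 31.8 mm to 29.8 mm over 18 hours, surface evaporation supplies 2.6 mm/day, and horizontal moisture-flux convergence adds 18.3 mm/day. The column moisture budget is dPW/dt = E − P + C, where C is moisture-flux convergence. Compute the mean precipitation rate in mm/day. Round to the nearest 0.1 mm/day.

P ≈ 23.6 mm/day

dPW/dt = (29.8 − 31.8) mm / (18/24 day) = -2.667 mm/day.
P = E + C − dPW/dt = 2.6 + (18.3) − (-2.667) = 23.6 mm/day.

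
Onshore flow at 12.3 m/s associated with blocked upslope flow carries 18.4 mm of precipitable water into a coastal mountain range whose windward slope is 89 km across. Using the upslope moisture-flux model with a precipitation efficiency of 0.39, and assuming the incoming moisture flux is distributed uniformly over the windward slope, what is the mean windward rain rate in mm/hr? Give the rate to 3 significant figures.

R ≈ 3.57 mm/hr

Incoming column moisture flux per unit ridge length: F = V × PW = 12.3 × 18.4 = 226.32 mm·m/s.
Spread over the 89 km slope with efficiency ε = 0.39: R = ε·F/W = 0.39 × 226.32 / 89000 m = 9.917e-04 mm/s.
R = 9.917e-04 × 3600 = 3.57 mm/hr.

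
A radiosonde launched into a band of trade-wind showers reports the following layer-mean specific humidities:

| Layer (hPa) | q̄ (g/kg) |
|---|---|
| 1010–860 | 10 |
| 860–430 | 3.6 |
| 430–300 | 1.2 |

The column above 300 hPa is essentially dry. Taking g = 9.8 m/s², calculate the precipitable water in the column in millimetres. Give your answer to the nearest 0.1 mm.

Precipitable water is the column-integrated vapour mass per unit area: PW = (1/g) Σ q̄ Δp, with q in kg/kg and Δp in Pa (1 kg/m² of water = 1 mm).
Layer 1010–860 hPa: Δp = 150 hPa = 15000 Pa, q̄ = 0.01 kg/kg → 0.01 × 15000 / 9.8 = 15.31 mm
Layer 860–430 hPa: Δp = 430 hPa = 43000 Pa, q̄ = 0.0036 kg/kg → 0.0036 × 43000 / 9.8 = 15.80 mm
Layer 430–300 hPa: Δp = 130 hPa = 13000 Pa, q̄ = 0.0012 kg/kg → 0.0012 × 13000 / 9.8 = 1.59 mm
PW = 15.31 + 15.80 + 1.59 = 32.70 ≈ 32.7 mm.

PW ≈ 32.7 mm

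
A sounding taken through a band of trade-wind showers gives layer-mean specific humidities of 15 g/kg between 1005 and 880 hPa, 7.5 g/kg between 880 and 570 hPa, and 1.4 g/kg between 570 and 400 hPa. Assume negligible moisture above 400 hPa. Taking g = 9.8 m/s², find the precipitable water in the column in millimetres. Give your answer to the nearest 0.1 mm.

PW ≈ 45.3 mm

Precipitable water is the column-integrated vapour mass per unit area: PW = (1/g) Σ q̄ Δp, with q in kg/kg and Δp in Pa (1 kg/m² of water = 1 mm).
Layer 1005–880 hPa: Δp = 125 hPa = 12500 Pa, q̄ = 0.015 kg/kg → 0.015 × 12500 / 9.8 = 19.13 mm
Layer 880–570 hPa: Δp = 310 hPa = 31000 Pa, q̄ = 0.0075 kg/kg → 0.0075 × 31000 / 9.8 = 23.72 mm
Layer 570–400 hPa: Δp = 170 hPa = 17000 Pa, q̄ = 0.0014 kg/kg → 0.0014 × 17000 / 9.8 = 2.43 mm
PW = 19.13 + 23.72 + 2.43 = 45.28 ≈ 45.3 mm.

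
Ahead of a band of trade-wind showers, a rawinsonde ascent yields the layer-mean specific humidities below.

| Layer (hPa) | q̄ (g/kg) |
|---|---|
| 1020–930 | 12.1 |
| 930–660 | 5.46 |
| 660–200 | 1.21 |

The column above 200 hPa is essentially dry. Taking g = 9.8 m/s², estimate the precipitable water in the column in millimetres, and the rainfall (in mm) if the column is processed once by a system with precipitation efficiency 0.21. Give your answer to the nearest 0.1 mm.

PW ≈ 31.8 mm; rainfall ≈ 6.7 mm

Precipitable water is the column-integrated vapour mass per unit area: PW = (1/g) Σ q̄ Δp, with q in kg/kg and Δp in Pa (1 kg/m² of water = 1 mm).
Layer 1020–930 hPa: Δp = 90 hPa = 9000 Pa, q̄ = 0.0121 kg/kg → 0.0121 × 9000 / 9.8 = 11.11 mm
Layer 930–660 hPa: Δp = 270 hPa = 27000 Pa, q̄ = 0.00546 kg/kg → 0.00546 × 27000 / 9.8 = 15.04 mm
Layer 660–200 hPa: Δp = 460 hPa = 46000 Pa, q̄ = 0.00121 kg/kg → 0.00121 × 46000 / 9.8 = 5.68 mm
PW = 11.11 + 15.04 + 5.68 = 31.83 ≈ 31.8 mm.
Rainfall = ε × PW = 0.21 × 31.8 = 6.7 mm.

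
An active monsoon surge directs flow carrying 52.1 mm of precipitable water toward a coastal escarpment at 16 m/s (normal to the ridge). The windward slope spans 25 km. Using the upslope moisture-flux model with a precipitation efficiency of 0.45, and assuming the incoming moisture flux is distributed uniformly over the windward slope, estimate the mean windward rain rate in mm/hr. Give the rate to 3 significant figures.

R ≈ 54.0 mm/hr

Incoming column moisture flux per unit ridge length: F = V × PW = 16 × 52.1 = 833.6 mm·m/s.
Spread over the 25 km slope with efficiency ε = 0.45: R = ε·F/W = 0.45 × 833.6 / 25000 m = 1.500e-02 mm/s.
R = 1.500e-02 × 3600 = 54.0 mm/hr.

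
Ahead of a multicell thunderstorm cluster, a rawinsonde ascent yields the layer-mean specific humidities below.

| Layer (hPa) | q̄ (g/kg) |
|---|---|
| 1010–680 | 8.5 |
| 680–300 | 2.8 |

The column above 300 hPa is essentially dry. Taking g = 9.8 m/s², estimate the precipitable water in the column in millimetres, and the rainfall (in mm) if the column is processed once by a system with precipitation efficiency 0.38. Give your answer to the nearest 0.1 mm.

PW ≈ 39.5 mm; rainfall ≈ 15.0 mm

Precipitable water is the column-integrated vapour mass per unit area: PW = (1/g) Σ q̄ Δp, with q in kg/kg and Δp in Pa (1 kg/m² of water = 1 mm).
Layer 1010–680 hPa: Δp = 330 hPa = 33000 Pa, q̄ = 0.0085 kg/kg → 0.0085 × 33000 / 9.8 = 28.62 mm
Layer 680–300 hPa: Δp = 380 hPa = 38000 Pa, q̄ = 0.0028 kg/kg → 0.0028 × 38000 / 9.8 = 10.86 mm
PW = 28.62 + 10.86 = 39.48 ≈ 39.5 mm.
Rainfall = ε × PW = 0.38 × 39.5 = 15.0 mm.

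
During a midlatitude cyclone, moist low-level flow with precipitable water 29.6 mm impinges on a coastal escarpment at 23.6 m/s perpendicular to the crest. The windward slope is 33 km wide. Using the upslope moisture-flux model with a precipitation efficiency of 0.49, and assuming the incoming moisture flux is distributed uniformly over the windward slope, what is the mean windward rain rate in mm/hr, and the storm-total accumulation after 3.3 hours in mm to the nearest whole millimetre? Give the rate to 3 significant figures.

R ≈ 37.3 mm/hr; total ≈ 123 mm

Incoming column moisture flux per unit ridge length: F = V × PW = 23.6 × 29.6 = 698.56 mm·m/s.
Spread over the 33 km slope with efficiency ε = 0.49: R = ε·F/W = 0.49 × 698.56 / 33000 m = 1.037e-02 mm/s.
R = 1.037e-02 × 3600 = 37.3 mm/hr.
Over 3.3 h: total = 37.3 × 3.3 = 123.09 ≈ 123 mm.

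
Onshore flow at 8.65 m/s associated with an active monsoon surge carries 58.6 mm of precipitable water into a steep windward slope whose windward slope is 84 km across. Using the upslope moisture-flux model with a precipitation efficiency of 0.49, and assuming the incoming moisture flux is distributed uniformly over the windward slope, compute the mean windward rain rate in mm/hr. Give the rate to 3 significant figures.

Incoming column moisture flux per unit ridge length: F = V × PW = 8.65 × 58.6 = 506.89 mm·m/s.
Spread over the 84 km slope with efficiency ε = 0.49: R = ε·F/W = 0.49 × 506.89 / 84000 m = 2.957e-03 mm/s.
R = 2.957e-03 × 3600 = 10.6 mm/hr.

R ≈ 10.6 mm/hr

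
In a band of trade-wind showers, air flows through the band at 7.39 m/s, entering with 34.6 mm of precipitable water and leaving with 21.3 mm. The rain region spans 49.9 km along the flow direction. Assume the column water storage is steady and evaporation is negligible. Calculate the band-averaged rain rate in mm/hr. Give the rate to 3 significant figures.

Column moisture flux per unit crosswind length is F = V × PW.
Inflow: F_in = 7.39 × 34.6 = 255.694 mm·m/s
Outflow: F_out = 7.39 × 21.3 = 157.407 mm·m/s
Steady-state rate R = (F_in − F_out)/L = (255.694 − 157.407) / 49900 m = 1.970e-03 mm/s.
R = 1.970e-03 × 3600 = 7.09 mm/hr.

R ≈ 7.09 mm/hr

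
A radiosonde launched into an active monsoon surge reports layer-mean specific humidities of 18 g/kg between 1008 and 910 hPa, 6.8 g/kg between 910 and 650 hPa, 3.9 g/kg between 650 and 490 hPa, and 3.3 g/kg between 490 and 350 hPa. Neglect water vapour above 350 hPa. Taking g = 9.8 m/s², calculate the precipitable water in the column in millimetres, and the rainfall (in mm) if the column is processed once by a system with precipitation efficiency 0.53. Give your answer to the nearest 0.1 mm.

Precipitable water is the column-integrated vapour mass per unit area: PW = (1/g) Σ q̄ Δp, with q in kg/kg and Δp in Pa (1 kg/m² of water = 1 mm).
Layer 1008–910 hPa: Δp = 98 hPa = 9800 Pa, q̄ = 0.018 kg/kg → 0.018 × 9800 / 9.8 = 18.00 mm
Layer 910–650 hPa: Δp = 260 hPa = 26000 Pa, q̄ = 0.0068 kg/kg → 0.0068 × 26000 / 9.8 = 18.04 mm
Layer 650–490 hPa: Δp = 160 hPa = 16000 Pa, q̄ = 0.0039 kg/kg → 0.0039 × 16000 / 9.8 = 6.37 mm
Layer 490–350 hPa: Δp = 140 hPa = 14000 Pa, q̄ = 0.0033 kg/kg → 0.0033 × 14000 / 9.8 = 4.71 mm
PW = 18.00 + 18.04 + 6.37 + 4.71 = 47.12 ≈ 47.1 mm.
Rainfall = ε × PW = 0.53 × 47.1 = 25.0 mm.

PW ≈ 47.1 mm; rainfall ≈ 25.0 mm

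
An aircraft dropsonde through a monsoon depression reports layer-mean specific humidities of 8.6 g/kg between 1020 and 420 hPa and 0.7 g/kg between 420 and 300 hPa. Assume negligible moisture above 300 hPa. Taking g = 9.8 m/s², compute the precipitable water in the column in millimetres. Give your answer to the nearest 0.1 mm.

PW ≈ 53.5 mm

Precipitable water is the column-integrated vapour mass per unit area: PW = (1/g) Σ q̄ Δp, with q in kg/kg and Δp in Pa (1 kg/m² of water = 1 mm).
Layer 1020–420 hPa: Δp = 600 hPa = 60000 Pa, q̄ = 0.0086 kg/kg → 0.0086 × 60000 / 9.8 = 52.65 mm
Layer 420–300 hPa: Δp = 120 hPa = 12000 Pa, q̄ = 0.0007 kg/kg → 0.0007 × 12000 / 9.8 = 0.86 mm
PW = 52.65 + 0.86 = 53.51 ≈ 53.5 mm.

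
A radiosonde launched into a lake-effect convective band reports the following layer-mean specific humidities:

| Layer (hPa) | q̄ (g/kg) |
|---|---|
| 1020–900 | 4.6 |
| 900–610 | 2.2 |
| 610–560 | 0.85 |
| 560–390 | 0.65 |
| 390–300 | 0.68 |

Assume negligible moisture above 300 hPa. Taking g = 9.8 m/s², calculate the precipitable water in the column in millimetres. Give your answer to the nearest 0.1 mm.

PW ≈ 14.3 mm

Precipitable water is the column-integrated vapour mass per unit area: PW = (1/g) Σ q̄ Δp, with q in kg/kg and Δp in Pa (1 kg/m² of water = 1 mm).
Layer 1020–900 hPa: Δp = 120 hPa = 12000 Pa, q̄ = 0.0046 kg/kg → 0.0046 × 12000 / 9.8 = 5.63 mm
Layer 900–610 hPa: Δp = 290 hPa = 29000 Pa, q̄ = 0.0022 kg/kg → 0.0022 × 29000 / 9.8 = 6.51 mm
Layer 610–560 hPa: Δp = 50 hPa = 5000 Pa, q̄ = 0.00085 kg/kg → 0.00085 × 5000 / 9.8 = 0.43 mm
Layer 560–390 hPa: Δp = 170 hPa = 17000 Pa, q̄ = 0.00065 kg/kg → 0.00065 × 17000 / 9.8 = 1.13 mm
Layer 390–300 hPa: Δp = 90 hPa = 9000 Pa, q̄ = 0.00068 kg/kg → 0.00068 × 9000 / 9.8 = 0.62 mm
PW = 5.63 + 6.51 + 0.43 + 1.13 + 0.62 = 14.32 ≈ 14.3 mm.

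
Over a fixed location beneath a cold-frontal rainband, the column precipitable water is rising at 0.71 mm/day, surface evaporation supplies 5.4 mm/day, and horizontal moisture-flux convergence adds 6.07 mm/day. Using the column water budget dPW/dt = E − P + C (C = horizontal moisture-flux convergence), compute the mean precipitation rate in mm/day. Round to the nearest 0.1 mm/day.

P ≈ 10.8 mm/day

dPW/dt = +0.71 mm/day.
P = E + C − dPW/dt = 5.4 + (6.07) − (+0.71) = 10.8 mm/day.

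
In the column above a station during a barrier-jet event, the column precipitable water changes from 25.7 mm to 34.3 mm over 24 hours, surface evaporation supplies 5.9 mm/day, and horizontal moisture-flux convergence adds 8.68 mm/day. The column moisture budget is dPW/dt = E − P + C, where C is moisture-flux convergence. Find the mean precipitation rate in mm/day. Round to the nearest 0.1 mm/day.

dPW/dt = (34.3 − 25.7) mm / (24/24 day) = +8.600 mm/day.
P = E + C − dPW/dt = 5.9 + (8.68) − (+8.600) = 6.0 mm/day.

P ≈ 6.0 mm/day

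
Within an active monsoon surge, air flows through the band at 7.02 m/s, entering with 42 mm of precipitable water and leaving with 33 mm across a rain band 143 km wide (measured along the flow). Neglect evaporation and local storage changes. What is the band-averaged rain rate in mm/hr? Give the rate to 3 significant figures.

R ≈ 1.59 mm/hr

Column moisture flux per unit crosswind length is F = V × PW.
Inflow: F_in = 7.02 × 42 = 294.84 mm·m/s
Outflow: F_out = 7.02 × 33 = 231.66 mm·m/s
Steady-state rate R = (F_in − F_out)/L = (294.84 − 231.66) / 143000 m = 4.418e-04 mm/s.
R = 4.418e-04 × 3600 = 1.59 mm/hr.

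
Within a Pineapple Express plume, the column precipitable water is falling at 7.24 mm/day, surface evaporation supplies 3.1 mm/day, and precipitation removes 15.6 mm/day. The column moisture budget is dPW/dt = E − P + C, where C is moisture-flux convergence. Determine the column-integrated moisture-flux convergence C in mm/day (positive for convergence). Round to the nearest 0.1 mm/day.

C ≈ 5.3 mm/day

dPW/dt = -7.24 mm/day.
C = dPW/dt − E + P = (-7.24) − 3.1 + 15.6 = 5.3 mm/day.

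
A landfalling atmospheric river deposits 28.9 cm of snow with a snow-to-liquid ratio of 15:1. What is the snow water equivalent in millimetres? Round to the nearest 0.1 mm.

SWE = snow depth / ratio = 28.9 cm / 15 = 1.927 cm = 19.3 mm.

SWE ≈ 19.3 mm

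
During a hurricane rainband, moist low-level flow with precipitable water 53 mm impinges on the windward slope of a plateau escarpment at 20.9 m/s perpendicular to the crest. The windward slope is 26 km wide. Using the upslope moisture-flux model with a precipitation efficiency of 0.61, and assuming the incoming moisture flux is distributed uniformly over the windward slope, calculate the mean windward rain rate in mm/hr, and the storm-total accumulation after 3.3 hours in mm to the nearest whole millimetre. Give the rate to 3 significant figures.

R ≈ 93.6 mm/hr; total ≈ 309 mm

Incoming column moisture flux per unit ridge length: F = V × PW = 20.9 × 53 = 1107.7 mm·m/s.
Spread over the 26 km slope with efficiency ε = 0.61: R = ε·F/W = 0.61 × 1107.7 / 26000 m = 2.599e-02 mm/s.
R = 2.599e-02 × 3600 = 93.6 mm/hr.
Over 3.3 h: total = 93.6 × 3.3 = 308.88 ≈ 309 mm.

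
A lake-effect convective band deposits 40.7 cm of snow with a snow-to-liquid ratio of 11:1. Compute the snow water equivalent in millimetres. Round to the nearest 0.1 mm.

SWE = snow depth / ratio = 40.7 cm / 11 = 3.700 cm = 37.0 mm.

SWE ≈ 37.0 mm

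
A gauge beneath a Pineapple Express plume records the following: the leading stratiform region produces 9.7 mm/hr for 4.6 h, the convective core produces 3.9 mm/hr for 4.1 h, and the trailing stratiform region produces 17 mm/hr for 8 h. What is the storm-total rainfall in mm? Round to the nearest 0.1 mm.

Total = Σ Rᵢ Δtᵢ = 9.7 × 4.6 + 3.9 × 4.1 + 17 × 8
      = 44.62 + 15.99 + 136 = 196.6 mm.

total ≈ 196.6 mm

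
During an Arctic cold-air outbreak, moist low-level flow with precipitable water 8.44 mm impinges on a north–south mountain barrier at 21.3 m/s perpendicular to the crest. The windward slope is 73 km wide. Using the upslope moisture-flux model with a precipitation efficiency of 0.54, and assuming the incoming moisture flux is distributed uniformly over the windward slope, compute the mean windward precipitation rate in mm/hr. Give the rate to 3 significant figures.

Incoming column moisture flux per unit ridge length: F = V × PW = 21.3 × 8.44 = 179.772 mm·m/s.
Spread over the 73 km slope with efficiency ε = 0.54: R = ε·F/W = 0.54 × 179.772 / 73000 m = 1.330e-03 mm/s.
R = 1.330e-03 × 3600 = 4.79 mm/hr.

R ≈ 4.79 mm/hr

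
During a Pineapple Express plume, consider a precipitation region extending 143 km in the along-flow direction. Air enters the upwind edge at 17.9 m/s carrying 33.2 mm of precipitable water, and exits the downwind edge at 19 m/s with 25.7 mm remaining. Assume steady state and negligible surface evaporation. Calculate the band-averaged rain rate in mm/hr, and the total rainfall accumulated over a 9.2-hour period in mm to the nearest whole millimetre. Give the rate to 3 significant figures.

R ≈ 2.67 mm/hr; total ≈ 25 mm

Column moisture flux per unit crosswind length is F = V × PW.
Inflow: F_in = 17.9 × 33.2 = 594.28 mm·m/s
Outflow: F_out = 19 × 25.7 = 488.3 mm·m/s
Steady-state rate R = (F_in − F_out)/L = (594.28 − 488.3) / 143000 m = 7.411e-04 mm/s.
R = 7.411e-04 × 3600 = 2.67 mm/hr.
Over 9.2 h: total = 2.67 × 9.2 = 24.564 ≈ 25 mm.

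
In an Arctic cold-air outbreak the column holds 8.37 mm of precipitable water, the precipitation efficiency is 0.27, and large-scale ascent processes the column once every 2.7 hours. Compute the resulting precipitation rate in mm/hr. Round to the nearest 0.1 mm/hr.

Each overturning extracts ε × PW = 0.27 × 8.37 = 2.2599 mm.
Rate = ε·PW / τ = 2.2599 / 2.7 h = 0.8 mm/hr.

R ≈ 0.8 mm/hr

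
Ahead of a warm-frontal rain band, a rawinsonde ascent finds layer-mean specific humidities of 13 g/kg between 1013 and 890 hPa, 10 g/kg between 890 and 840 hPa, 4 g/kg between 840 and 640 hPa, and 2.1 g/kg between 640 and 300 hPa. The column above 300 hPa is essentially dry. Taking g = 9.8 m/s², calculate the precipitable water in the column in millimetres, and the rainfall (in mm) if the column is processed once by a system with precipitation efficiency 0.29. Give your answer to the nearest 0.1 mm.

Precipitable water is the column-integrated vapour mass per unit area: PW = (1/g) Σ q̄ Δp, with q in kg/kg and Δp in Pa (1 kg/m² of water = 1 mm).
Layer 1013–890 hPa: Δp = 123 hPa = 12300 Pa, q̄ = 0.013 kg/kg → 0.013 × 12300 / 9.8 = 16.32 mm
Layer 890–840 hPa: Δp = 50 hPa = 5000 Pa, q̄ = 0.01 kg/kg → 0.01 × 5000 / 9.8 = 5.10 mm
Layer 840–640 hPa: Δp = 200 hPa = 20000 Pa, q̄ = 0.004 kg/kg → 0.004 × 20000 / 9.8 = 8.16 mm
Layer 640–300 hPa: Δp = 340 hPa = 34000 Pa, q̄ = 0.0021 kg/kg → 0.0021 × 34000 / 9.8 = 7.29 mm
PW = 16.32 + 5.10 + 8.16 + 7.29 = 36.87 ≈ 36.9 mm.
Rainfall = ε × PW = 0.29 × 36.9 = 10.7 mm.

PW ≈ 36.9 mm; rainfall ≈ 10.7 mm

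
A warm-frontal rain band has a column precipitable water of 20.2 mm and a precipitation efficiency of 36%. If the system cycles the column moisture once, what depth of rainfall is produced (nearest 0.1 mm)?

Rainfall = ε × PW = 0.36 × 20.2 = 7.3 mm.

rainfall ≈ 7.3 mm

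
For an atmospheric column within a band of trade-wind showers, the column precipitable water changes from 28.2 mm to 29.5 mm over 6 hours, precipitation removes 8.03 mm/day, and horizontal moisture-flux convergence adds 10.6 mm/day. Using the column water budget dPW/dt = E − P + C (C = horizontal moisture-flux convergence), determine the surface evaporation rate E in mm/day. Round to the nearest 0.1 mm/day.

E ≈ 2.6 mm/day

dPW/dt = (29.5 − 28.2) mm / (6/24 day) = +5.200 mm/day.
E = dPW/dt + P − C = (+5.200) + 8.03 − (10.6) = 2.6 mm/day.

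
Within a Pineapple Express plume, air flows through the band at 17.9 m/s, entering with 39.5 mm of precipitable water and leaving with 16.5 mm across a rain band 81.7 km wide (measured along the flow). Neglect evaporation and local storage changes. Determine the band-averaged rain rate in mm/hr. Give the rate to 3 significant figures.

Column moisture flux per unit crosswind length is F = V × PW.
Inflow: F_in = 17.9 × 39.5 = 707.05 mm·m/s
Outflow: F_out = 17.9 × 16.5 = 295.35 mm·m/s
Steady-state rate R = (F_in − F_out)/L = (707.05 − 295.35) / 81700 m = 5.039e-03 mm/s.
R = 5.039e-03 × 3600 = 18.1 mm/hr.

R ≈ 18.1 mm/hr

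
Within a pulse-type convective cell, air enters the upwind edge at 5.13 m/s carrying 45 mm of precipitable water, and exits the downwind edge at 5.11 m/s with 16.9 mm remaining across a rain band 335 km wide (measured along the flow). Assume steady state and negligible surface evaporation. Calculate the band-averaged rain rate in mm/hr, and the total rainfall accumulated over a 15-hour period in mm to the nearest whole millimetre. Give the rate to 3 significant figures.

Column moisture flux per unit crosswind length is F = V × PW.
Inflow: F_in = 5.13 × 45 = 230.85 mm·m/s
Outflow: F_out = 5.11 × 16.9 = 86.359 mm·m/s
Steady-state rate R = (F_in − F_out)/L = (230.85 − 86.359) / 335000 m = 4.313e-04 mm/s.
R = 4.313e-04 × 3600 = 1.55 mm/hr.
Over 15 h: total = 1.55 × 15 = 23.25 ≈ 23 mm.

R ≈ 1.55 mm/hr; total ≈ 23 mm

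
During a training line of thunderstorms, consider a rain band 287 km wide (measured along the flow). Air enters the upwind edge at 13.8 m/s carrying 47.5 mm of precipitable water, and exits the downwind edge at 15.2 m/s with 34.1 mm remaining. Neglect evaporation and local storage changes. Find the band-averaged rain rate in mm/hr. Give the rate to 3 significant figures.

Column moisture flux per unit crosswind length is F = V × PW.
Inflow: F_in = 13.8 × 47.5 = 655.5 mm·m/s
Outflow: F_out = 15.2 × 34.1 = 518.32 mm·m/s
Steady-state rate R = (F_in − F_out)/L = (655.5 − 518.32) / 287000 m = 4.780e-04 mm/s.
R = 4.780e-04 × 3600 = 1.72 mm/hr.

R ≈ 1.72 mm/hr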